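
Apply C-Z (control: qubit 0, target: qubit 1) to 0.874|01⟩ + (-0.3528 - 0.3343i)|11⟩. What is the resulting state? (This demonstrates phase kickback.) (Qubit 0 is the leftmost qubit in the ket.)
0.874|01⟩ + (0.3528 + 0.3343i)|11⟩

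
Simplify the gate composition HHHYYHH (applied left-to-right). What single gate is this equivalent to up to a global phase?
H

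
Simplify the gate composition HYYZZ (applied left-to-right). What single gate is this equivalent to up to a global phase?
H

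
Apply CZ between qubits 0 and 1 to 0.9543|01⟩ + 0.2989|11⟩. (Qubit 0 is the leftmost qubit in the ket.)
0.9543|01⟩ - 0.2989|11⟩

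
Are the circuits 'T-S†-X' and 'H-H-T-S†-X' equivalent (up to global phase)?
Yes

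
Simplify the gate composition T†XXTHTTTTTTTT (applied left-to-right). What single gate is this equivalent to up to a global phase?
H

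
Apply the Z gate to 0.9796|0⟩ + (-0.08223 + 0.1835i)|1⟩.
0.9796|0⟩ + (0.08223 - 0.1835i)|1⟩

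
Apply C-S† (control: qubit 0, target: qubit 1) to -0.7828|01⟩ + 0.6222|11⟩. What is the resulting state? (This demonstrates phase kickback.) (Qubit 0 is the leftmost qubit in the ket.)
-0.7828|01⟩ - 0.6222i|11⟩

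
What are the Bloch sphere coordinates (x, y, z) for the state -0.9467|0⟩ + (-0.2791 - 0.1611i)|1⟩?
(0.5284, 0.305, 0.7924)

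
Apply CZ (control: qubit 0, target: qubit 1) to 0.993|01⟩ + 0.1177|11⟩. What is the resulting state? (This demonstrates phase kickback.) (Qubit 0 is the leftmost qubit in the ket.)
0.993|01⟩ - 0.1177|11⟩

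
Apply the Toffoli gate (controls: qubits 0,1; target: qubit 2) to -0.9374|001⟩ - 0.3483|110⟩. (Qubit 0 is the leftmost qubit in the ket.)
-0.9374|001⟩ - 0.3483|111⟩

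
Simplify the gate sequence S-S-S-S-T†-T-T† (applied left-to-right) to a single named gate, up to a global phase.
T†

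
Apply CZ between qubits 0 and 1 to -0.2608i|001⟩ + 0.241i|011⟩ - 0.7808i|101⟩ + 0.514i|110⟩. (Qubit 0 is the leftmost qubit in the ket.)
-0.2608i|001⟩ + 0.241i|011⟩ - 0.7808i|101⟩ - 0.514i|110⟩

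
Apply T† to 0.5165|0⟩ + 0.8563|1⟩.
0.5165|0⟩ + (0.6055 - 0.6055i)|1⟩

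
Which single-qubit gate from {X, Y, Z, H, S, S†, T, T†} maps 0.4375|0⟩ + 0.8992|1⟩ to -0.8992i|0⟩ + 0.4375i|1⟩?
Y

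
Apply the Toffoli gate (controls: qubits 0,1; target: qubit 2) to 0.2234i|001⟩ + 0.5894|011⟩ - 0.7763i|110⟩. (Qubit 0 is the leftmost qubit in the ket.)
0.2234i|001⟩ + 0.5894|011⟩ - 0.7763i|111⟩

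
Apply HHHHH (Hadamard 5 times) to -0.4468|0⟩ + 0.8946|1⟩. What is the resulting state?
0.3166|0⟩ - 0.9485|1⟩

H² = I, so H^5 = H: a single Hadamard. With (a, b) = (-0.4468, 0.8946), H gives ((a + b)/√2, (a − b)/√2) = (0.3166, -0.9485).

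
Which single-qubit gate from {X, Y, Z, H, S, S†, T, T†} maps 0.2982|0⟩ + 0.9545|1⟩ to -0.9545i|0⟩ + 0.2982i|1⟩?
Y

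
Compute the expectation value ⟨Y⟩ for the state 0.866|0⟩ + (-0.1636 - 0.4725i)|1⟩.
-0.8184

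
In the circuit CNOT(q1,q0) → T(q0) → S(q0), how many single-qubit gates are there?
2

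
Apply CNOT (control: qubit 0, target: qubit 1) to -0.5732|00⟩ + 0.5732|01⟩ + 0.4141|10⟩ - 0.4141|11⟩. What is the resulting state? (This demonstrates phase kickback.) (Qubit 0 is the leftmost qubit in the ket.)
-0.5732|00⟩ + 0.5732|01⟩ - 0.4141|10⟩ + 0.4141|11⟩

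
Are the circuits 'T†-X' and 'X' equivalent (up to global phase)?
No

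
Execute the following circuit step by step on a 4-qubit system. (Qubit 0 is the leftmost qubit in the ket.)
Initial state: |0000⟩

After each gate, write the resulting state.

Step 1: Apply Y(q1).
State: i|0100⟩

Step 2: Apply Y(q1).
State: |0000⟩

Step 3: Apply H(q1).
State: 1/√2|0000⟩ + 1/√2|0100⟩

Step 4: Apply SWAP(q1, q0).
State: 1/√2|0000⟩ + 1/√2|1000⟩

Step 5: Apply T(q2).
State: 1/√2|0000⟩ + 1/√2|1000⟩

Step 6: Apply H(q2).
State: 1/2|0000⟩ + 1/2|0010⟩ + 1/2|1000⟩ + 1/2|1010⟩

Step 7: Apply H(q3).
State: 1/√8|0000⟩ + 1/√8|0001⟩ + 1/√8|0010⟩ + 1/√8|0011⟩ + 1/√8|1000⟩ + 1/√8|1001⟩ + 1/√8|1010⟩ + 1/√8|1011⟩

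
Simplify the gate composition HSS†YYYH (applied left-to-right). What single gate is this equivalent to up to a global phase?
Y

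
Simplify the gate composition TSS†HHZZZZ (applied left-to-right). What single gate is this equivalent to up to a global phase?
T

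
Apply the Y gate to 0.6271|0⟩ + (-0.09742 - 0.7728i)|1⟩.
(-0.7728 + 0.09742i)|0⟩ + 0.6271i|1⟩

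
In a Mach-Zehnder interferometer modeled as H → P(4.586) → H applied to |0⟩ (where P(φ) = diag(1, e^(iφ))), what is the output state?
(0.437 - 0.496i)|0⟩ + (0.563 + 0.496i)|1⟩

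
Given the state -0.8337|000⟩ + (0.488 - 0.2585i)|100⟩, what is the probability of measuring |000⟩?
0.6951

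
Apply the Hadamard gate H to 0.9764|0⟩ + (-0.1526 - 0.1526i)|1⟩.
(0.5825 - 0.1079i)|0⟩ + (0.7983 + 0.1079i)|1⟩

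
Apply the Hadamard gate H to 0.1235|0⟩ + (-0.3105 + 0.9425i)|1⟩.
(-0.1322 + 0.6664i)|0⟩ + (0.3069 - 0.6664i)|1⟩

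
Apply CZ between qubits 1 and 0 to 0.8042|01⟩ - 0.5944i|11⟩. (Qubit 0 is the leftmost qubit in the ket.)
0.8042|01⟩ + 0.5944i|11⟩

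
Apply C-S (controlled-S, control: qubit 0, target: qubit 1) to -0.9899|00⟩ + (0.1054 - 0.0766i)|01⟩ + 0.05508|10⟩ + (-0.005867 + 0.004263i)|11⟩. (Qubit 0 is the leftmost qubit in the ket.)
-0.9899|00⟩ + (0.1054 - 0.0766i)|01⟩ + 0.05508|10⟩ + (-0.004263 - 0.005867i)|11⟩

C-S leaves the control-|0⟩ kets |00⟩, |01⟩ unchanged and applies S to qubit 1 on the control-|1⟩ pair (|10⟩, |11⟩).
S = [[1, 0], [0, i]].
With a = amp(|10⟩) = 0.05508 and b = amp(|11⟩) = (-0.005867 + 0.004263i):
new amp(|10⟩) = (1)·a = 0.05508
new amp(|11⟩) = (i)·b = (-0.004263 - 0.005867i)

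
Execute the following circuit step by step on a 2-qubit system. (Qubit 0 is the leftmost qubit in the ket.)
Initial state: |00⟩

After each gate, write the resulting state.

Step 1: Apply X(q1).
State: |01⟩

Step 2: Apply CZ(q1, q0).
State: |01⟩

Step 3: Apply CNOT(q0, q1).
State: |01⟩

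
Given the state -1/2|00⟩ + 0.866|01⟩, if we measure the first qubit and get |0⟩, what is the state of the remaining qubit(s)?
-0.5|0⟩ + 0.866|1⟩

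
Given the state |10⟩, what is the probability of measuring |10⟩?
1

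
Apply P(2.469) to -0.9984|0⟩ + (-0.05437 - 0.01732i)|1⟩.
-0.9984|0⟩ + (0.05332 - 0.02033i)|1⟩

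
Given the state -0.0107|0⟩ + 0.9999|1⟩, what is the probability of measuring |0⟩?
0.0001145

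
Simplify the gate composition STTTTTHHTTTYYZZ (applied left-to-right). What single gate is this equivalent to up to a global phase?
S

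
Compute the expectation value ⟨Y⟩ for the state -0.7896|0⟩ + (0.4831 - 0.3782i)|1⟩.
0.5973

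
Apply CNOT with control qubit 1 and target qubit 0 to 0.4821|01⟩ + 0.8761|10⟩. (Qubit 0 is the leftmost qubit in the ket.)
0.8761|10⟩ + 0.4821|11⟩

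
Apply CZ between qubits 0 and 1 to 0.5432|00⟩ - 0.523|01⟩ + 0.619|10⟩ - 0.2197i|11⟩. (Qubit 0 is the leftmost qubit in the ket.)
0.5432|00⟩ - 0.523|01⟩ + 0.619|10⟩ + 0.2197i|11⟩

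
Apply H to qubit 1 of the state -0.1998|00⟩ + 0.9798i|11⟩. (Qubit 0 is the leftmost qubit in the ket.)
-0.1413|00⟩ - 0.1413|01⟩ + 0.6928i|10⟩ - 0.6928i|11⟩

H on qubit 1 mixes each pair of kets that differ only in qubit 1: amplitudes (a, b) of (|…0…⟩, |…1…⟩) become ((a + b)/√2, (a − b)/√2). Kets absent from the input have amplitude 0.
(|00⟩, |01⟩): (a, b) = (-0.1998, 0) → (-0.1413, -0.1413)
(|10⟩, |11⟩): (a, b) = (0, 0.9798i) → (0.6928i, -0.6928i)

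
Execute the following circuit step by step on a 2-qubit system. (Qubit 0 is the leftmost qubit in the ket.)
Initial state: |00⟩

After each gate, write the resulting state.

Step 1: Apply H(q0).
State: 1/√2|00⟩ + 1/√2|10⟩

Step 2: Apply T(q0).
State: 1/√2|00⟩ + (1/2 + (1/2)i)|10⟩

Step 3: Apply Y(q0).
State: (1/2 - (1/2)i)|00⟩ + (1/√2)i|10⟩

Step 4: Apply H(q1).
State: (1/√8 - (1/√8)i)|00⟩ + (1/√8 - (1/√8)i)|01⟩ + (1/2)i|10⟩ + (1/2)i|11⟩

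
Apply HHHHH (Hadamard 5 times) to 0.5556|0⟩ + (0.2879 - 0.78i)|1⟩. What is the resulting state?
(0.5964 - 0.5515i)|0⟩ + (0.1893 + 0.5515i)|1⟩

H² = I, so H^5 = H: a single Hadamard. With (a, b) = (0.5556, (0.2879 - 0.78i)), H gives ((a + b)/√2, (a − b)/√2) = ((0.5964 - 0.5515i), (0.1893 + 0.5515i)).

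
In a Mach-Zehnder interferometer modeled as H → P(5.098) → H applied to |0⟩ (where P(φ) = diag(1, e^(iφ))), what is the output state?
(0.6881 - 0.4633i)|0⟩ + (0.3119 + 0.4633i)|1⟩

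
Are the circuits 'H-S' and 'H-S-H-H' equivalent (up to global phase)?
Yes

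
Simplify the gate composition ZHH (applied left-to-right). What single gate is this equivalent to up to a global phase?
Z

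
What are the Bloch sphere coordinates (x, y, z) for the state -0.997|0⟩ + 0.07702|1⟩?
(-0.1536, 0, 0.9881)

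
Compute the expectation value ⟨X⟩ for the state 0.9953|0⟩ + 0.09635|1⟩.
0.1918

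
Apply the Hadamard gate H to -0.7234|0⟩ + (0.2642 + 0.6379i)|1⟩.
(-0.3247 + 0.4511i)|0⟩ + (-0.6983 - 0.4511i)|1⟩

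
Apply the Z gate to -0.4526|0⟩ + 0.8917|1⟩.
-0.4526|0⟩ - 0.8917|1⟩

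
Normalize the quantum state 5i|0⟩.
i|0⟩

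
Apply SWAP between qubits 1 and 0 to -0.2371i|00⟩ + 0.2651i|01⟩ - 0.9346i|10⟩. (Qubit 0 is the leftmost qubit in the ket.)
-0.2371i|00⟩ - 0.9346i|01⟩ + 0.2651i|10⟩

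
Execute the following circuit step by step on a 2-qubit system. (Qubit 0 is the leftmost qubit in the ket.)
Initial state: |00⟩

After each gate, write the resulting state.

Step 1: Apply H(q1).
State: 1/√2|00⟩ + 1/√2|01⟩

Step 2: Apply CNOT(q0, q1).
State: 1/√2|00⟩ + 1/√2|01⟩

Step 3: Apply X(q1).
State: 1/√2|00⟩ + 1/√2|01⟩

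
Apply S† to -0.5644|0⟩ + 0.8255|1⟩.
-0.5644|0⟩ - 0.8255i|1⟩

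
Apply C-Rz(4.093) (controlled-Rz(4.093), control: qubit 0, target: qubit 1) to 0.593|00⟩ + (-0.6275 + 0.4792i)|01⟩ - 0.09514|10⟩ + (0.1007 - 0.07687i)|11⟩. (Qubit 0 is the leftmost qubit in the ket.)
0.593|00⟩ + (-0.6275 + 0.4792i)|01⟩ + (0.04357 + 0.08458i)|10⟩ + (0.02222 + 0.1247i)|11⟩

C-Rz(4.093) leaves the control-|0⟩ kets |00⟩, |01⟩ unchanged and applies Rz(4.093) to qubit 1 on the control-|1⟩ pair (|10⟩, |11⟩).
Rz(4.093) = [[e^(−iθ/2), 0], [0, e^(iθ/2)]] with e^(±iθ/2) = cos(θ/2) ± i·sin(θ/2); θ = 4.093, cos(θ/2) ≈ -0.457964, sin(θ/2) ≈ 0.888971.
With a = amp(|10⟩) = -0.09514 and b = amp(|11⟩) = (0.1007 - 0.07687i):
new amp(|10⟩) = (-0.457964 - 0.888971i)·a = (0.04357 + 0.08458i)
new amp(|11⟩) = (-0.457964 + 0.888971i)·b = (0.02222 + 0.1247i)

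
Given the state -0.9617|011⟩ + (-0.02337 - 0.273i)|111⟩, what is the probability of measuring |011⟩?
0.9249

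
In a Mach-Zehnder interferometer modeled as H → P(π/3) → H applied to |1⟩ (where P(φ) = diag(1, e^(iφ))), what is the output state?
(0.25 - 0.433i)|0⟩ + (0.75 + 0.433i)|1⟩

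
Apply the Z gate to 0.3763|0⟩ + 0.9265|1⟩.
0.3763|0⟩ - 0.9265|1⟩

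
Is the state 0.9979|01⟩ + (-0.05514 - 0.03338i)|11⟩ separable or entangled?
Separable

Writing the state as a|00⟩ + b|01⟩ + c|10⟩ + d|11⟩, it is a product state iff ad − bc = 0.
Here (a, b, c, d) = (0, 0.9979, 0, (-0.05514 - 0.03338i)): ad − bc = (0)(-0.05514 - 0.03338i) − (0.9979)(0) = 0, so the state is separable.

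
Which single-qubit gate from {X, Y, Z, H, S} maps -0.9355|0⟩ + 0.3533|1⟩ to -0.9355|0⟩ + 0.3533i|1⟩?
S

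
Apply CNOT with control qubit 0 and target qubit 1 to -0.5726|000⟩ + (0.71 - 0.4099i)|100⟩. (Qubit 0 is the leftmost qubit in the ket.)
-0.5726|000⟩ + (0.71 - 0.4099i)|110⟩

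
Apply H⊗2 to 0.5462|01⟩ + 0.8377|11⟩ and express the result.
0.692|00⟩ - 0.692|01⟩ - 0.1458|10⟩ + 0.1458|11⟩

H⊗2 gives amp(|y⟩) = (1/2) Σ_x (−1)^(x·y) amp(|x⟩), where x·y is the number of positions in which both x and y have a 1.
|00⟩: (0.5462 + 0.8377)/2 = 0.692
|01⟩: (-0.5462 - 0.8377)/2 = -0.692
|10⟩: (0.5462 - 0.8377)/2 = -0.1458
|11⟩: (-0.5462 + 0.8377)/2 = 0.1458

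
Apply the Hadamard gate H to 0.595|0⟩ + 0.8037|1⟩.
0.989|0⟩ - 0.1476|1⟩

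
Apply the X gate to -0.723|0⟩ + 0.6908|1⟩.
0.6908|0⟩ - 0.723|1⟩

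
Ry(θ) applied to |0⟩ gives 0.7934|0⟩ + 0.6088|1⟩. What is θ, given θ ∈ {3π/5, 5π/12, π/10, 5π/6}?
5π/12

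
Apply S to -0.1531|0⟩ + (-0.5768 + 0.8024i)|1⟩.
-0.1531|0⟩ + (-0.8024 - 0.5768i)|1⟩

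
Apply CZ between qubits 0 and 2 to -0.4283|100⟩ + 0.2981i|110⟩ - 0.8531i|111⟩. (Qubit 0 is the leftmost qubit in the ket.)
-0.4283|100⟩ + 0.2981i|110⟩ + 0.8531i|111⟩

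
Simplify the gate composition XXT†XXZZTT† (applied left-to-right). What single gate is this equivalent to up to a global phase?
T†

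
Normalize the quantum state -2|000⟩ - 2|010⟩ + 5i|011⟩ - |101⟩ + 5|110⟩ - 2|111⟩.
-0.252|000⟩ - 0.252|010⟩ + 0.6299i|011⟩ - 0.126|101⟩ + 0.6299|110⟩ - 0.252|111⟩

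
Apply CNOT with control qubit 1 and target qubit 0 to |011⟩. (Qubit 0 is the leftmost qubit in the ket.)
|111⟩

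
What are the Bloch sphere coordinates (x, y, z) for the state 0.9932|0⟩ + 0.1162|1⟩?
(0.2308, 0, 0.9729)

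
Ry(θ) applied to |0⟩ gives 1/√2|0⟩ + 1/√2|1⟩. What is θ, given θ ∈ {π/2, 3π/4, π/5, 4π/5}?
π/2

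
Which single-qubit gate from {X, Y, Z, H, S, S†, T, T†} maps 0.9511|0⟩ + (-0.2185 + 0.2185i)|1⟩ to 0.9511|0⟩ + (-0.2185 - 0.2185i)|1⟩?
S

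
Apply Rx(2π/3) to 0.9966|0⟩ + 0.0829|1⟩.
(0.4983 - 0.07179i)|0⟩ + (0.04145 - 0.8631i)|1⟩

Rx(2π/3) = [[cos(θ/2), −i·sin(θ/2)], [−i·sin(θ/2), cos(θ/2)]]; θ = 2π/3, cos(θ/2) ≈ 0.5, sin(θ/2) ≈ 0.866025.
With a = amp(|0⟩) = 0.9966 and b = amp(|1⟩) = 0.0829:
new amp(|0⟩) = (0.5)·a + (-0.866025i)·b = (0.4983 - 0.07179i)
new amp(|1⟩) = (-0.866025i)·a + (0.5)·b = (0.04145 - 0.8631i)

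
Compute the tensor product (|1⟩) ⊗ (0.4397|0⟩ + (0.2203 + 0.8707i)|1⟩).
0.4397|10⟩ + (0.2203 + 0.8707i)|11⟩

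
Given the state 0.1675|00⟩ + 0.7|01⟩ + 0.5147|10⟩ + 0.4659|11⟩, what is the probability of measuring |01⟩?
0.49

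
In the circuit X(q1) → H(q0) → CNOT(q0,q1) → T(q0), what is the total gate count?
4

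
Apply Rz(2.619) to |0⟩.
(0.2583 - 0.9661i)|0⟩

Rz(2.619) = [[e^(−iθ/2), 0], [0, e^(iθ/2)]] with e^(±iθ/2) = cos(θ/2) ± i·sin(θ/2); θ = 2.619, cos(θ/2) ≈ 0.258333, sin(θ/2) ≈ 0.966056.
With a = amp(|0⟩) = 1 and b = amp(|1⟩) = 0:
new amp(|0⟩) = (0.258333 - 0.966056i)·a = (0.2583 - 0.9661i)
new amp(|1⟩) = (0.258333 + 0.966056i)·b = 0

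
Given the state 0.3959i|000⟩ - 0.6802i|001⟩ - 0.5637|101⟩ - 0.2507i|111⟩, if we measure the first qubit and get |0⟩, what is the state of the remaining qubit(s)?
0.503i|00⟩ - 0.8643i|01⟩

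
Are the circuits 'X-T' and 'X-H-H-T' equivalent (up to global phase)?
Yes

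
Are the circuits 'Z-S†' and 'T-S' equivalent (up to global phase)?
No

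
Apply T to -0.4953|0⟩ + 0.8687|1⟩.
-0.4953|0⟩ + (0.6143 + 0.6143i)|1⟩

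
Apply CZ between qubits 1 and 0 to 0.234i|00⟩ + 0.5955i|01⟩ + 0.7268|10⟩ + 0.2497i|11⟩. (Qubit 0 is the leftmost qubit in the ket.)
0.234i|00⟩ + 0.5955i|01⟩ + 0.7268|10⟩ - 0.2497i|11⟩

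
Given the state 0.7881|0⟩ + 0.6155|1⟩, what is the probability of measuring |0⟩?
0.6211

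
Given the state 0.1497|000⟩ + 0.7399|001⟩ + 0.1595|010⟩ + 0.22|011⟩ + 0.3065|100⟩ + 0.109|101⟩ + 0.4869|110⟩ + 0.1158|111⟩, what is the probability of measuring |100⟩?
0.09394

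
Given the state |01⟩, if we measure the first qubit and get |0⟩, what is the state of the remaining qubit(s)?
|1⟩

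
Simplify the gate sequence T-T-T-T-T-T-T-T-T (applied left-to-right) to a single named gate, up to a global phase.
T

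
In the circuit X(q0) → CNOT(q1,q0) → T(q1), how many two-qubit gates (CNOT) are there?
1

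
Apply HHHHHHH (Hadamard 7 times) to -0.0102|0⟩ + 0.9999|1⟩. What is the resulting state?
0.6998|0⟩ - 0.7142|1⟩

H² = I, so H^7 = H: a single Hadamard. With (a, b) = (-0.0102, 0.9999), H gives ((a + b)/√2, (a − b)/√2) = (0.6998, -0.7142).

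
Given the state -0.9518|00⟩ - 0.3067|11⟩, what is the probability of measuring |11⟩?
0.09406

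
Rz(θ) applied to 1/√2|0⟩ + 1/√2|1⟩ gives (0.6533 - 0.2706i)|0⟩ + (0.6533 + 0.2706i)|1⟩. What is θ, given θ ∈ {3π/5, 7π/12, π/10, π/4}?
π/4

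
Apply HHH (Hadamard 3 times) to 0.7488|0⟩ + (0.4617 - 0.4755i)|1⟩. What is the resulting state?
(0.856 - 0.3362i)|0⟩ + (0.203 + 0.3362i)|1⟩

H² = I, so H^3 = H: a single Hadamard. With (a, b) = (0.7488, (0.4617 - 0.4755i)), H gives ((a + b)/√2, (a − b)/√2) = ((0.856 - 0.3362i), (0.203 + 0.3362i)).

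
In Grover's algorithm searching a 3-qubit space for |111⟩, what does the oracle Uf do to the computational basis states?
Uf|x⟩ = -|x⟩ if x = 111, else |x⟩ (phase flip on target)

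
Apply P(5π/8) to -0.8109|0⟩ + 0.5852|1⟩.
-0.8109|0⟩ + (-0.2239 + 0.5407i)|1⟩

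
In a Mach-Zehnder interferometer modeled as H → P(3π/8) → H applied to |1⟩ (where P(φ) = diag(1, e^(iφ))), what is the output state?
(0.3087 - 0.4619i)|0⟩ + (0.6913 + 0.4619i)|1⟩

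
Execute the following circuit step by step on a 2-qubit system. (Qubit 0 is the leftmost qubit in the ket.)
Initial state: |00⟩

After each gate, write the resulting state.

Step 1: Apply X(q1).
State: |01⟩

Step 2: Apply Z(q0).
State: |01⟩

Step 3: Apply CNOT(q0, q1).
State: |01⟩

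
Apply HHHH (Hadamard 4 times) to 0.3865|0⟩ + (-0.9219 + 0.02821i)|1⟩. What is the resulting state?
0.3865|0⟩ + (-0.9219 + 0.02821i)|1⟩

H² = I, so an even number of Hadamards cancels: H^4 = I and the state is unchanged.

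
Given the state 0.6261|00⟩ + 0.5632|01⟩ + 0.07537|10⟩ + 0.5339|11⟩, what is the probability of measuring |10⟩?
0.005681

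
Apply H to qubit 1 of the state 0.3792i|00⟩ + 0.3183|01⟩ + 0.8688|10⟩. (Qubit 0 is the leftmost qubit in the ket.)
(0.2251 + 0.2681i)|00⟩ + (-0.2251 + 0.2681i)|01⟩ + 0.6143|10⟩ + 0.6143|11⟩

H on qubit 1 mixes each pair of kets that differ only in qubit 1: amplitudes (a, b) of (|…0…⟩, |…1…⟩) become ((a + b)/√2, (a − b)/√2). Kets absent from the input have amplitude 0.
(|00⟩, |01⟩): (a, b) = (0.3792i, 0.3183) → ((0.2251 + 0.2681i), (-0.2251 + 0.2681i))
(|10⟩, |11⟩): (a, b) = (0.8688, 0) → (0.6143, 0.6143)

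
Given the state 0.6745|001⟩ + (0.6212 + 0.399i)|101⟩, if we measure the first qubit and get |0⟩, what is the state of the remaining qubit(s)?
|01⟩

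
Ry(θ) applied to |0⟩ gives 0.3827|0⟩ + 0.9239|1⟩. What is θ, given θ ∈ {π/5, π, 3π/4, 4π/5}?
3π/4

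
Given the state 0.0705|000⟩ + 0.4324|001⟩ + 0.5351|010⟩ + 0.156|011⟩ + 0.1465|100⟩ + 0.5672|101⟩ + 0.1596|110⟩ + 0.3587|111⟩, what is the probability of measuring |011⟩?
0.02434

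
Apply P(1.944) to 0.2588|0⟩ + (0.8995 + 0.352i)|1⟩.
0.2588|0⟩ + (-0.6557 + 0.7092i)|1⟩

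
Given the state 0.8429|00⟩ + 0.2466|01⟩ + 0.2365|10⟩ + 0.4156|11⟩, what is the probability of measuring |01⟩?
0.06081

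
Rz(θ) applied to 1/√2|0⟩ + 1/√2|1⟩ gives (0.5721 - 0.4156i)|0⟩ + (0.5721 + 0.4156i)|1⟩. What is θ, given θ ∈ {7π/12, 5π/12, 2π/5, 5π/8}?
2π/5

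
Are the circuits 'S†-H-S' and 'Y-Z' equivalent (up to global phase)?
No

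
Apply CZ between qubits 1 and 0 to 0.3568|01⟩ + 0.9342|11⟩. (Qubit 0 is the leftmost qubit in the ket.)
0.3568|01⟩ - 0.9342|11⟩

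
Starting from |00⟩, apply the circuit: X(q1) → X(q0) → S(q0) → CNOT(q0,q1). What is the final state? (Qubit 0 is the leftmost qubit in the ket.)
i|10⟩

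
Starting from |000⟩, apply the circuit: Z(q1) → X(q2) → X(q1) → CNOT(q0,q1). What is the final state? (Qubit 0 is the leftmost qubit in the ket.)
|011⟩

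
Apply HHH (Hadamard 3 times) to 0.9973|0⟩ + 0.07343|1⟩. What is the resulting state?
0.7571|0⟩ + 0.6533|1⟩

H² = I, so H^3 = H: a single Hadamard. With (a, b) = (0.9973, 0.07343), H gives ((a + b)/√2, (a − b)/√2) = (0.7571, 0.6533).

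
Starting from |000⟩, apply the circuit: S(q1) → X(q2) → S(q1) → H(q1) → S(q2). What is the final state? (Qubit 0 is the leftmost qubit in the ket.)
(1/√2)i|001⟩ + (1/√2)i|011⟩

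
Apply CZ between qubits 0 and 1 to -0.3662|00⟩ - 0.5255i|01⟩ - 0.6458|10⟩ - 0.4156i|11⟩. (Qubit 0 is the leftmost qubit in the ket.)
-0.3662|00⟩ - 0.5255i|01⟩ - 0.6458|10⟩ + 0.4156i|11⟩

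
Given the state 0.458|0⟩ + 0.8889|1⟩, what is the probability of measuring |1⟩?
0.7901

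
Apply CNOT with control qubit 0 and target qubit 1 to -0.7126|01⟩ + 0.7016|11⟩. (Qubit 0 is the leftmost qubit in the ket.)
-0.7126|01⟩ + 0.7016|10⟩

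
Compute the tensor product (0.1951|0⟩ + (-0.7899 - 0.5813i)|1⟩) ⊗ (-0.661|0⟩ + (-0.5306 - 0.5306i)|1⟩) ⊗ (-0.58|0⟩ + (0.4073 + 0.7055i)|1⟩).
0.0748|000⟩ + (-0.05253 - 0.09098i)|001⟩ + (0.06004 + 0.06004i)|010⟩ + (0.03087 - 0.1152i)|011⟩ + (-0.3028 - 0.2229i)|100⟩ + (-0.05842 + 0.5249i)|101⟩ + (-0.0642 - 0.422i)|110⟩ + (-0.4682 + 0.3744i)|111⟩

amp(|b₁b₂…⟩) = product of the factor amplitudes for bits b₁, b₂, …; only kets whose every factor amplitude is nonzero survive.
|000⟩: (0.1951)(-0.661)(-0.58) = 0.0748
|001⟩: (0.1951)(-0.661)(0.4073 + 0.7055i) = (-0.05253 - 0.09098i)
|010⟩: (0.1951)(-0.5306 - 0.5306i)(-0.58) = (0.06004 + 0.06004i)
|011⟩: (0.1951)(-0.5306 - 0.5306i)(0.4073 + 0.7055i) = (0.03087 - 0.1152i)
|100⟩: (-0.7899 - 0.5813i)(-0.661)(-0.58) = (-0.3028 - 0.2229i)
|101⟩: (-0.7899 - 0.5813i)(-0.661)(0.4073 + 0.7055i) = (-0.05842 + 0.5249i)
|110⟩: (-0.7899 - 0.5813i)(-0.5306 - 0.5306i)(-0.58) = (-0.0642 - 0.422i)
|111⟩: (-0.7899 - 0.5813i)(-0.5306 - 0.5306i)(0.4073 + 0.7055i) = (-0.4682 + 0.3744i)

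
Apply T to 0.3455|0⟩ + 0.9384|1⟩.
0.3455|0⟩ + (0.6635 + 0.6635i)|1⟩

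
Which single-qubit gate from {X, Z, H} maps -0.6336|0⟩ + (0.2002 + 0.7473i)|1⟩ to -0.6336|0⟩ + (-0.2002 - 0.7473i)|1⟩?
Z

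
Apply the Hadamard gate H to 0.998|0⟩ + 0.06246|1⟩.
0.7499|0⟩ + 0.6615|1⟩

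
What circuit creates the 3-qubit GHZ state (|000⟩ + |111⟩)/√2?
H(q0) → CNOT(q0,q1) → CNOT(q0,q2)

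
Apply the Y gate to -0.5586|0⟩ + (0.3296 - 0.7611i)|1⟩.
(-0.7611 - 0.3296i)|0⟩ - 0.5586i|1⟩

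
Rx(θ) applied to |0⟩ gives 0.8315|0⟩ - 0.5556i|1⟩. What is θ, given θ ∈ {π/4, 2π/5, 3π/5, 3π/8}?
3π/8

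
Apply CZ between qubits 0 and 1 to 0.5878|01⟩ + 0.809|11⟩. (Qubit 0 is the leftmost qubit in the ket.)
0.5878|01⟩ - 0.809|11⟩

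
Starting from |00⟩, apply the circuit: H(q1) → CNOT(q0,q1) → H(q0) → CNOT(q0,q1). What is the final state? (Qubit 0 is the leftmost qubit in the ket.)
1/2|00⟩ + 1/2|01⟩ + 1/2|10⟩ + 1/2|11⟩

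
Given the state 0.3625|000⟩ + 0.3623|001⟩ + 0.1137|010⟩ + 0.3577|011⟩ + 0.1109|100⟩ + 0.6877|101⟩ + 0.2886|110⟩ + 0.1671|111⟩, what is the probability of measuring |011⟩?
0.1279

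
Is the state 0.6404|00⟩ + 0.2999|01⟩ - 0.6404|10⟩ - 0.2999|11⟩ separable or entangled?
Separable

Writing the state as a|00⟩ + b|01⟩ + c|10⟩ + d|11⟩, it is a product state iff ad − bc = 0.
Here (a, b, c, d) = (0.6404, 0.2999, -0.6404, -0.2999): ad − bc = (0.6404)(-0.2999) − (0.2999)(-0.6404) = 0, so the state is separable.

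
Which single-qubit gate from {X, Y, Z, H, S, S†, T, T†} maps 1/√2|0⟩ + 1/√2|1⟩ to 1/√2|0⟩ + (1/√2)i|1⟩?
S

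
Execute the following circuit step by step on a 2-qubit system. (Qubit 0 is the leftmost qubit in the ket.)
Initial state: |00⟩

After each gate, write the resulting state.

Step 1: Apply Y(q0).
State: i|10⟩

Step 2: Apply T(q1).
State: i|10⟩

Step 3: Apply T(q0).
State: (-1/√2 + (1/√2)i)|10⟩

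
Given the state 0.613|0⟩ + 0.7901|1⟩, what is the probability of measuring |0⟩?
0.3758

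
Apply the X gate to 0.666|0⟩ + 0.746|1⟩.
0.746|0⟩ + 0.666|1⟩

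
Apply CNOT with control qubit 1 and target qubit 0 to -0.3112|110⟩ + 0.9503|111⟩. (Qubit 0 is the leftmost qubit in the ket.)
-0.3112|010⟩ + 0.9503|011⟩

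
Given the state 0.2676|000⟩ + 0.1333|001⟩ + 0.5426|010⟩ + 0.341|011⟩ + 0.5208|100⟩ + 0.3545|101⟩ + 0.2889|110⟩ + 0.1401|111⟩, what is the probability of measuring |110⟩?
0.08346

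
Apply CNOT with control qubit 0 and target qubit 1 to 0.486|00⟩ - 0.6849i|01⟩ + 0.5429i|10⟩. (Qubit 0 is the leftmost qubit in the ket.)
0.486|00⟩ - 0.6849i|01⟩ + 0.5429i|11⟩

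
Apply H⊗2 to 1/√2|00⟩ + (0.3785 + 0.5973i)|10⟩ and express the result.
(0.5428 + 0.2987i)|00⟩ + (0.5428 + 0.2987i)|01⟩ + (0.1643 - 0.2987i)|10⟩ + (0.1643 - 0.2987i)|11⟩

H⊗2 gives amp(|y⟩) = (1/2) Σ_x (−1)^(x·y) amp(|x⟩), where x·y is the number of positions in which both x and y have a 1.
|00⟩: (1/√2 + (0.3785 + 0.5973i))/2 = (0.5428 + 0.2987i)
|01⟩: (1/√2 + (0.3785 + 0.5973i))/2 = (0.5428 + 0.2987i)
|10⟩: (1/√2 - (0.3785 + 0.5973i))/2 = (0.1643 - 0.2987i)
|11⟩: (1/√2 - (0.3785 + 0.5973i))/2 = (0.1643 - 0.2987i)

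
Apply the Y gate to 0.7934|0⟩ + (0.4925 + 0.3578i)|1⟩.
(0.3578 - 0.4925i)|0⟩ + 0.7934i|1⟩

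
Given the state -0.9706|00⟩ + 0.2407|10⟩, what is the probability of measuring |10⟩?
0.05794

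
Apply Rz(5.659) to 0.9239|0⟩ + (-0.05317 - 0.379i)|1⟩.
(-0.8793 - 0.2837i)|0⟩ + (0.167 + 0.3444i)|1⟩

Rz(5.659) = [[e^(−iθ/2), 0], [0, e^(iθ/2)]] with e^(±iθ/2) = cos(θ/2) ± i·sin(θ/2); θ = 5.659, cos(θ/2) ≈ -0.951693, sin(θ/2) ≈ 0.307051.
With a = amp(|0⟩) = 0.9239 and b = amp(|1⟩) = (-0.05317 - 0.379i):
new amp(|0⟩) = (-0.951693 - 0.307051i)·a = (-0.8793 - 0.2837i)
new amp(|1⟩) = (-0.951693 + 0.307051i)·b = (0.167 + 0.3444i)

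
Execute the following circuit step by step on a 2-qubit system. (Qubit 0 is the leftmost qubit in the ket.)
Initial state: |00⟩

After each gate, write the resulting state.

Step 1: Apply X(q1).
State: |01⟩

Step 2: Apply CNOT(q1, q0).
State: |11⟩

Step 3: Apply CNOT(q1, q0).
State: |01⟩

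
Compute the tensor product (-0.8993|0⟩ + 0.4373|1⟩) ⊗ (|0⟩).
-0.8993|00⟩ + 0.4373|10⟩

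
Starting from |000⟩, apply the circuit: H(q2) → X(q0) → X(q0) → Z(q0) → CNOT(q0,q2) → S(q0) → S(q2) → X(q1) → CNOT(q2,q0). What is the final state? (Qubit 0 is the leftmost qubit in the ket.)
1/√2|010⟩ + (1/√2)i|111⟩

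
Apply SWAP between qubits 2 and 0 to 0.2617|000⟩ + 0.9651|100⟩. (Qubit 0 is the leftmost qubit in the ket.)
0.2617|000⟩ + 0.9651|001⟩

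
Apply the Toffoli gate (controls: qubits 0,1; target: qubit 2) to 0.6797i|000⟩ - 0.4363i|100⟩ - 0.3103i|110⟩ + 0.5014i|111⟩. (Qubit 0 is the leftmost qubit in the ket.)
0.6797i|000⟩ - 0.4363i|100⟩ + 0.5014i|110⟩ - 0.3103i|111⟩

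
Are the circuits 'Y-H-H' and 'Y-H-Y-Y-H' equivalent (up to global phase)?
Yes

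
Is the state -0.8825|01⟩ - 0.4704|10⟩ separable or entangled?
Entangled

Writing the state as a|00⟩ + b|01⟩ + c|10⟩ + d|11⟩, it is a product state iff ad − bc = 0.
Here (a, b, c, d) = (0, -0.8825, -0.4704, 0): ad − bc = (0)(0) − (-0.8825)(-0.4704) = -0.4151 ≠ 0, so the state is entangled.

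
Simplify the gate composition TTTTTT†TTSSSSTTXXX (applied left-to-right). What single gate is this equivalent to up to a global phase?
X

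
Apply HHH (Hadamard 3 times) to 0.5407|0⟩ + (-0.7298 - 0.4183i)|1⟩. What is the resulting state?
(-0.1337 - 0.2958i)|0⟩ + (0.8984 + 0.2958i)|1⟩

H² = I, so H^3 = H: a single Hadamard. With (a, b) = (0.5407, (-0.7298 - 0.4183i)), H gives ((a + b)/√2, (a − b)/√2) = ((-0.1337 - 0.2958i), (0.8984 + 0.2958i)).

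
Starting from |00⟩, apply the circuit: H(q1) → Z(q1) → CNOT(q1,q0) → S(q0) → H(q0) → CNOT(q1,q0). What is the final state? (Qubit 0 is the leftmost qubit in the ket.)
1/2|00⟩ + (1/2)i|01⟩ + 1/2|10⟩ - (1/2)i|11⟩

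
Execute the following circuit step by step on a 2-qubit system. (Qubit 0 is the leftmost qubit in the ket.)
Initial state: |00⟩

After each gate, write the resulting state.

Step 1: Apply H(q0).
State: 1/√2|00⟩ + 1/√2|10⟩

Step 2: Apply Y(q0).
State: -(1/√2)i|00⟩ + (1/√2)i|10⟩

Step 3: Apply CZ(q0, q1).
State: -(1/√2)i|00⟩ + (1/√2)i|10⟩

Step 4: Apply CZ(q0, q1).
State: -(1/√2)i|00⟩ + (1/√2)i|10⟩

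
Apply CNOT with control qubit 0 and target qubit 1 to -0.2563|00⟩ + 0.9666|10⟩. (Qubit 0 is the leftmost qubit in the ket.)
-0.2563|00⟩ + 0.9666|11⟩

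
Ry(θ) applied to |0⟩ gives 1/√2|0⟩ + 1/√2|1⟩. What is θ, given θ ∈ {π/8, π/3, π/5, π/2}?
π/2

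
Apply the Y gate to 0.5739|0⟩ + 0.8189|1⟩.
-0.8189i|0⟩ + 0.5739i|1⟩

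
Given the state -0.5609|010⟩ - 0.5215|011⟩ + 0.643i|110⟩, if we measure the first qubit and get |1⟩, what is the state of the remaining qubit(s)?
i|10⟩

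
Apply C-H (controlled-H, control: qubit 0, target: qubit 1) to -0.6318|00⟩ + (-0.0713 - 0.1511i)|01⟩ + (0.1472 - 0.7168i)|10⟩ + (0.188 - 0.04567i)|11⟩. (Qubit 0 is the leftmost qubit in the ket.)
-0.6318|00⟩ + (-0.0713 - 0.1511i)|01⟩ + (0.237 - 0.5391i)|10⟩ + (-0.02885 - 0.4746i)|11⟩

C-H leaves the control-|0⟩ kets |00⟩, |01⟩ unchanged and applies H to qubit 1 on the control-|1⟩ pair (|10⟩, |11⟩).
H = [[1/√2, 1/√2], [1/√2, -1/√2]].
With a = amp(|10⟩) = (0.1472 - 0.7168i) and b = amp(|11⟩) = (0.188 - 0.04567i):
new amp(|10⟩) = (1/√2)·a + (1/√2)·b = (0.237 - 0.5391i)
new amp(|11⟩) = (1/√2)·a + (-1/√2)·b = (-0.02885 - 0.4746i)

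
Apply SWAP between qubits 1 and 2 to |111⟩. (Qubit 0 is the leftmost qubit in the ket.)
|111⟩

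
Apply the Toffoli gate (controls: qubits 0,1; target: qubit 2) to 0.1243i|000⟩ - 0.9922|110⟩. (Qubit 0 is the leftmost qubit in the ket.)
0.1243i|000⟩ - 0.9922|111⟩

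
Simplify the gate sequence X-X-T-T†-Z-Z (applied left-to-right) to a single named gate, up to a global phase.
I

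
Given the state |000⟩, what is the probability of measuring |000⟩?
1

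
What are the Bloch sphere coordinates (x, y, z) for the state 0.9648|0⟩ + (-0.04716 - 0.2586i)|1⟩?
(-0.091, -0.499, 0.8617)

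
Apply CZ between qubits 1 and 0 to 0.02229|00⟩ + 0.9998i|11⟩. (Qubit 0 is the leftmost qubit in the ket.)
0.02229|00⟩ - 0.9998i|11⟩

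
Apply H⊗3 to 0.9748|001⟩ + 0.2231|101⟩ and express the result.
0.4235|000⟩ - 0.4235|001⟩ + 0.4235|010⟩ - 0.4235|011⟩ + 0.2658|100⟩ - 0.2658|101⟩ + 0.2658|110⟩ - 0.2658|111⟩

H⊗3 gives amp(|y⟩) = (1/2√2) Σ_x (−1)^(x·y) amp(|x⟩), where x·y is the number of positions in which both x and y have a 1.
|000⟩: (0.9748 + 0.2231)/(2√2) = 0.4235
|001⟩: (-0.9748 - 0.2231)/(2√2) = -0.4235
|010⟩: (0.9748 + 0.2231)/(2√2) = 0.4235
|011⟩: (-0.9748 - 0.2231)/(2√2) = -0.4235
|100⟩: (0.9748 - 0.2231)/(2√2) = 0.2658
|101⟩: (-0.9748 + 0.2231)/(2√2) = -0.2658
|110⟩: (0.9748 - 0.2231)/(2√2) = 0.2658
|111⟩: (-0.9748 + 0.2231)/(2√2) = -0.2658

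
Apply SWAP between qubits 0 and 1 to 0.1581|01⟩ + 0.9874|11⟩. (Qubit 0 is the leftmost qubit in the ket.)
0.1581|10⟩ + 0.9874|11⟩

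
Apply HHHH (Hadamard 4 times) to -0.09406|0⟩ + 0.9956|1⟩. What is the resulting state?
-0.09406|0⟩ + 0.9956|1⟩

H² = I, so an even number of Hadamards cancels: H^4 = I and the state is unchanged.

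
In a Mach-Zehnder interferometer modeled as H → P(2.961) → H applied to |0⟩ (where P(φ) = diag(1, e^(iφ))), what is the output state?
(0.008131 + 0.08981i)|0⟩ + (0.9919 - 0.08981i)|1⟩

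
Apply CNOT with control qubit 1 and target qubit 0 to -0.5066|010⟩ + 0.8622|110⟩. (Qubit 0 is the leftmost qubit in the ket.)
0.8622|010⟩ - 0.5066|110⟩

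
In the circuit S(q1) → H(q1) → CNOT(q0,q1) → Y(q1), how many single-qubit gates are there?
3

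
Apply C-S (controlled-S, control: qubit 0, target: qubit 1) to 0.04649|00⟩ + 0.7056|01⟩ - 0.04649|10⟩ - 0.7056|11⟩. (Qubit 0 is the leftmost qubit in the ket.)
0.04649|00⟩ + 0.7056|01⟩ - 0.04649|10⟩ - 0.7056i|11⟩

C-S leaves the control-|0⟩ kets |00⟩, |01⟩ unchanged and applies S to qubit 1 on the control-|1⟩ pair (|10⟩, |11⟩).
S = [[1, 0], [0, i]].
With a = amp(|10⟩) = -0.04649 and b = amp(|11⟩) = -0.7056:
new amp(|10⟩) = (1)·a = -0.04649
new amp(|11⟩) = (i)·b = -0.7056i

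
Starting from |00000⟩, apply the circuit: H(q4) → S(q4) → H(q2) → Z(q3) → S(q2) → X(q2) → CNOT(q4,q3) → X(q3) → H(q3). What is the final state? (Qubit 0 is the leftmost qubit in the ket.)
(1/√8)i|00000⟩ - 1/√8|00001⟩ - (1/√8)i|00010⟩ - 1/√8|00011⟩ + 1/√8|00100⟩ + (1/√8)i|00101⟩ - 1/√8|00110⟩ + (1/√8)i|00111⟩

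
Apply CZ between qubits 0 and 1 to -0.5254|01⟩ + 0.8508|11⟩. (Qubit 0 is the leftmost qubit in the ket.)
-0.5254|01⟩ - 0.8508|11⟩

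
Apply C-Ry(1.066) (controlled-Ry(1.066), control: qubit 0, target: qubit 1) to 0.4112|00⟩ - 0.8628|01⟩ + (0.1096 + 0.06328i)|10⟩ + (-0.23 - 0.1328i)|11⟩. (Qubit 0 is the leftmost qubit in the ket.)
0.4112|00⟩ - 0.8628|01⟩ + (0.2113 + 0.122i)|10⟩ + (-0.1424 - 0.08223i)|11⟩

C-Ry(1.066) leaves the control-|0⟩ kets |00⟩, |01⟩ unchanged and applies Ry(1.066) to qubit 1 on the control-|1⟩ pair (|10⟩, |11⟩).
Ry(1.066) = [[cos(θ/2), −sin(θ/2)], [sin(θ/2), cos(θ/2)]]; θ = 1.066, cos(θ/2) ≈ 0.861287, sin(θ/2) ≈ 0.508119.
With a = amp(|10⟩) = (0.1096 + 0.06328i) and b = amp(|11⟩) = (-0.23 - 0.1328i):
new amp(|10⟩) = (0.861287)·a + (-0.508119)·b = (0.2113 + 0.122i)
new amp(|11⟩) = (0.508119)·a + (0.861287)·b = (-0.1424 - 0.08223i)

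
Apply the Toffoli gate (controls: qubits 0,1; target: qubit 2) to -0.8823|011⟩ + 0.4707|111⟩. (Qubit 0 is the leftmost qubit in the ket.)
-0.8823|011⟩ + 0.4707|110⟩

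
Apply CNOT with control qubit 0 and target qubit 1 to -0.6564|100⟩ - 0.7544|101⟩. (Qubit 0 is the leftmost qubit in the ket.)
-0.6564|110⟩ - 0.7544|111⟩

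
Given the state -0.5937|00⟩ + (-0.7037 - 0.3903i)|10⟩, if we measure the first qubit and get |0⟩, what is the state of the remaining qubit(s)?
-|0⟩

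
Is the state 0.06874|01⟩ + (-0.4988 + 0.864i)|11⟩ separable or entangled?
Separable

Writing the state as a|00⟩ + b|01⟩ + c|10⟩ + d|11⟩, it is a product state iff ad − bc = 0.
Here (a, b, c, d) = (0, 0.06874, 0, (-0.4988 + 0.864i)): ad − bc = (0)(-0.4988 + 0.864i) − (0.06874)(0) = 0, so the state is separable.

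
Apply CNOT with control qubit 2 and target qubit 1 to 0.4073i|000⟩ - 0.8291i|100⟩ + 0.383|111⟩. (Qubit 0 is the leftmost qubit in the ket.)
0.4073i|000⟩ - 0.8291i|100⟩ + 0.383|101⟩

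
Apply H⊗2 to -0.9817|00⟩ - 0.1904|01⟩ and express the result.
-0.5861|00⟩ - 0.3957|01⟩ - 0.5861|10⟩ - 0.3957|11⟩

H⊗2 gives amp(|y⟩) = (1/2) Σ_x (−1)^(x·y) amp(|x⟩), where x·y is the number of positions in which both x and y have a 1.
|00⟩: (-0.9817 - 0.1904)/2 = -0.5861
|01⟩: (-0.9817 + 0.1904)/2 = -0.3957
|10⟩: (-0.9817 - 0.1904)/2 = -0.5861
|11⟩: (-0.9817 + 0.1904)/2 = -0.3957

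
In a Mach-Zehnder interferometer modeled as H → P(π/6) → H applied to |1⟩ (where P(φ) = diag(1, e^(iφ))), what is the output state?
(0.06699 - 0.25i)|0⟩ + (0.933 + 0.25i)|1⟩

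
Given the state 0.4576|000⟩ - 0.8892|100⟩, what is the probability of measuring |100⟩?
0.7907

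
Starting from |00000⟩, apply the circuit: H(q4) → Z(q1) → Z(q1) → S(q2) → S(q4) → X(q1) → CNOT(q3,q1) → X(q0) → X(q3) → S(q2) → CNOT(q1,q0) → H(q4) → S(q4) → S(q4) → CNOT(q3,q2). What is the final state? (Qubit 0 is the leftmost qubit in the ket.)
(1/2 + (1/2)i)|01110⟩ + (-1/2 + (1/2)i)|01111⟩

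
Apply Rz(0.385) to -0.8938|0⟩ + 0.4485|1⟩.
(-0.8773 + 0.171i)|0⟩ + (0.4402 + 0.0858i)|1⟩

Rz(0.385) = [[e^(−iθ/2), 0], [0, e^(iθ/2)]] with e^(±iθ/2) = cos(θ/2) ± i·sin(θ/2); θ = 0.385, cos(θ/2) ≈ 0.981529, sin(θ/2) ≈ 0.191313.
With a = amp(|0⟩) = -0.8938 and b = amp(|1⟩) = 0.4485:
new amp(|0⟩) = (0.981529 - 0.191313i)·a = (-0.8773 + 0.171i)
new amp(|1⟩) = (0.981529 + 0.191313i)·b = (0.4402 + 0.0858i)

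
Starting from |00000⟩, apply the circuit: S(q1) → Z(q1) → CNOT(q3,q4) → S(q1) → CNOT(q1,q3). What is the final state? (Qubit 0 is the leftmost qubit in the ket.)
|00000⟩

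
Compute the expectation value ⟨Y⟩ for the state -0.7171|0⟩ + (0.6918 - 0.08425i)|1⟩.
0.1208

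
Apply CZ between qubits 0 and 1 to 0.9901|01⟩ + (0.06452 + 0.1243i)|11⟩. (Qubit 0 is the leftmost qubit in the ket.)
0.9901|01⟩ + (-0.06452 - 0.1243i)|11⟩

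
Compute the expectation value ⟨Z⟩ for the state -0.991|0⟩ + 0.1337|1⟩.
0.9642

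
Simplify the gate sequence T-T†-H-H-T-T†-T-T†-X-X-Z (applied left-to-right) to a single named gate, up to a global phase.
Z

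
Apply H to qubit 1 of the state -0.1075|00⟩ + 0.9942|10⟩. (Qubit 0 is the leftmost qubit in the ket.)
-0.07601|00⟩ - 0.07601|01⟩ + 0.703|10⟩ + 0.703|11⟩

H on qubit 1 mixes each pair of kets that differ only in qubit 1: amplitudes (a, b) of (|…0…⟩, |…1…⟩) become ((a + b)/√2, (a − b)/√2). Kets absent from the input have amplitude 0.
(|00⟩, |01⟩): (a, b) = (-0.1075, 0) → (-0.07601, -0.07601)
(|10⟩, |11⟩): (a, b) = (0.9942, 0) → (0.703, 0.703)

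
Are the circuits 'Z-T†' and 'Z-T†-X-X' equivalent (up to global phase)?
Yes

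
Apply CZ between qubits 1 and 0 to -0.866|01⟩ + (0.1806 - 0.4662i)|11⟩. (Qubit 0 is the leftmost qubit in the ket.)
-0.866|01⟩ + (-0.1806 + 0.4662i)|11⟩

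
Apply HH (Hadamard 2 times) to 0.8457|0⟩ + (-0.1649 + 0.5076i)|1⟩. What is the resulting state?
0.8457|0⟩ + (-0.1649 + 0.5076i)|1⟩

H² = I, so an even number of Hadamards cancels: H^2 = I and the state is unchanged.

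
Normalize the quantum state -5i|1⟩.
-i|1⟩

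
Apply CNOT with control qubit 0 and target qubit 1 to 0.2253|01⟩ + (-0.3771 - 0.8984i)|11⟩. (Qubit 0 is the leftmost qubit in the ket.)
0.2253|01⟩ + (-0.3771 - 0.8984i)|10⟩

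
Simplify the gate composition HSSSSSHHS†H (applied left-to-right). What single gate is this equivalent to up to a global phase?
I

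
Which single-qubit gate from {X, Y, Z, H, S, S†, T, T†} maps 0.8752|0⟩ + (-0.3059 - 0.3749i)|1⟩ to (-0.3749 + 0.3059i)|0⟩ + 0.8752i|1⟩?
Y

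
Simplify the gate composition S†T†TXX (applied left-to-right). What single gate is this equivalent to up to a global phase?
S†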